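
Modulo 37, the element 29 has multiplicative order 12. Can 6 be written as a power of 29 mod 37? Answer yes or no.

yes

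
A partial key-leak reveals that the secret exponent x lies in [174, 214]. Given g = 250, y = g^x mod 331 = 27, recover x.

Compute 250^174 mod 331 = 216, then multiply by 250 repeatedly:
  250^174=216  250^175=47  250^176=165  250^177=206  250^178=195
  250^179=93  250^180=80  250^181=140  250^182=245  250^183=15
  250^184=109  250^185=108  250^186=189  250^187=248  250^188=103
  250^189=263  250^190=212  250^191=40  250^192=70  250^193=288
  250^194=173  250^195=220  250^196=54  250^197=260  250^198=124
  250^199=217  250^200=297  250^201=106  250^202=20  250^203=35
  250^204=144  250^205=252  250^206=110  250^207=27
Found 27 at exponent 207.

207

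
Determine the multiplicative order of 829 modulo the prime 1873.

1872

The order of 829 must divide p − 1 = 1872 = 2^4 · 3^2 · 13.
Divisors: 1, 2, 3, 4, 6, 8, 9, 12, 13, 16, 18, 24, 26, 36, 39, 48, 52, 72, 78, 104, 117, 144, 156, 208, 234, 312, 468, 624, 936, 1872.
Check each in increasing order: 829^1 ≡ 829;  829^2 ≡ 1723;  829^3 ≡ 1141;  829^4 ≡ 24;  829^6 ≡ 146;  829^8 ≡ 576;  829^9 ≡ 1762;  829^12 ≡ 713;  829^13 ≡ 1082;  829^16 ≡ 255;  829^18 ≡ 1083;  829^24 ≡ 786;  829^26 ≡ 99;  829^36 ≡ 391;  829^39 ≡ 357;  829^48 ≡ 1579;  829^52 ≡ 436;  829^72 ≡ 1168;  829^78 ≡ 85;  829^104 ≡ 923;  829^117 ≡ 377;  829^144 ≡ 680;  829^156 ≡ 1606;  829^208 ≡ 1587;  829^234 ≡ 1654;  829^312 ≡ 115;  829^468 ≡ 1136;  829^624 ≡ 114;  829^936 ≡ 1872;  829^1872 ≡ 1.
Smallest exponent giving 1 is 1872.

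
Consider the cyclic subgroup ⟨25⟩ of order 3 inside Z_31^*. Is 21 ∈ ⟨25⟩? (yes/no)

no

21 ∈ ⟨25⟩ iff 21^3 ≡ 1 (mod 31), since |⟨25⟩| = 3.
21^3 mod 31 = 23.
Since 23 ≠ 1, 21 does not lie in the subgroup.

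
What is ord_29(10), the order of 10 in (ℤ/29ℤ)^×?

28

The order of 10 must divide p − 1 = 28 = 2^2 · 7.
Divisors: 1, 2, 4, 7, 14, 28.
Check each in increasing order: 10^1 ≡ 10;  10^2 ≡ 13;  10^4 ≡ 24;  10^7 ≡ 17;  10^14 ≡ 28;  10^28 ≡ 1.
Smallest exponent giving 1 is 28.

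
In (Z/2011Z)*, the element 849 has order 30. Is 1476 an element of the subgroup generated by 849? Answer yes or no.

no

1476 ∈ ⟨849⟩ iff 1476^30 ≡ 1 (mod 2011), since |⟨849⟩| = 30.
1476^30 mod 2011 = 321.
Since 321 ≠ 1, 1476 does not lie in the subgroup.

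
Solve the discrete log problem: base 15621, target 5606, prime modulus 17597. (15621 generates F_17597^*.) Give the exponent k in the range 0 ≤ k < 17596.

Baby-step giant-step with m = ceil(sqrt(17596)) = 133.
Baby table (15621^j mod 17597 for j=0..132):
  0:1  1:15621  2:15639  3:15265  4:15215  5:8433  6:751  7:11769
  8:7690  9:8368  10:6012  11:15860  12:897  13:4825  14:3374  15:2239
  16:10180  17:15288  18:4961  19:16190  20:17503  21:9774  22:8082  23:8044
  24:12744  25:16760  26:17391  27:2325  28:16214  29:5273  30:15573  31:4905
  32:3667  33:3972  34:17187  35:698  36:10915  37:5882  38:8785  39:9079
  40:8836  41:13885  42:14560  43:535  44:16257  45:8290  46:1767  47:10211
  48:6823  49:14651  50:14286  51:14049  52:7242  53:13766  54:3346  55:4776
  56:12213  57:10196  58:1269  59:8827  60:14072  61:14585  62:3926  63:2501
  64:2781  65:12605  66:9872  67:8001  68:9727  69:12969  70:12085  71:16766
  72:5535  73:8174  74:2222  75:8578  76:13380  77:9411  78:3893  79:14918
  80:14604  81:1576  82:493  83:11264  84:2541  85:11726  86:4673  87:4577
  88:706  89:12704  90:7815  91:7726  92:7620  93:5912  94:2296  95:3130
  96:9264  97:12813  98:3595  99:5468  100:17387  101:10229  102:6449  103:14601
  104:7504  105:6367  106:663  107:9687  108:4024  109:2420  110:4464  111:12830
  112:5197  113:7376  114:12937  115:4929  116:9034  117:9771  118:14010  119:13918
  120:2143  121:6309  122:9689  123:72  124:16101  125:17397  126:8066  127:4466
  128:8878  129:1281  130:2712  131:8173  132:4198
Giant step factor: 15621^(-133) ≡ 7768 (mod 17597).
Scan 5606·7768^i mod 17597 for i = 0, 1, …:
  i=0: 5606   i=1: 12430   i=2: 1501   i=3: 10554
  i=4: 16646   i=5: 3372   i=6: 9360   i=7: 15273
  i=8: 1690   i=9: 558     …   i=44: 8499
  i=45: 13885
Match at i=45, j=41: k = 45·133 + 41 = 6026.

6026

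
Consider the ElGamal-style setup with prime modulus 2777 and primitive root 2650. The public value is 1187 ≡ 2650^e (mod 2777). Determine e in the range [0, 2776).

1439

Baby-step giant-step with m = ceil(sqrt(2776)) = 53.
Baby table (2650^j mod 2777 for j=0..52):
  0:1  1:2650  2:2244  3:1043  4:835  5:2258  6:2042  7:1704
  8:198  9:2624  10:2769  11:1016  12:1487  13:2764  14:1651  15:1375
  16:326  17:253  18:1193  19:1224  20:64  21:203  22:1989  23:104
  24:677  25:108  26:169  27:753  28:1564  29:1316  30:2265  31:1153
  32:750  33:1945  34:138  35:1913  36:1425  37:2307  38:1373  39:580
  40:1319  41:1884  42:2331  43:1102  44:1673  45:1358  46:2485  47:983
  48:124  49:914  50:556  51:1590  52:791
Giant step factor: 2650^(-53) ≡ 2422 (mod 2777).
Scan 1187·2422^i mod 2777 for i = 0, 1, …:
  i=0: 1187   i=1: 719   i=2: 239   i=3: 1242
  i=4: 633   i=5: 222   i=6: 1723   i=7: 2052
  i=8: 1891   i=9: 729     …   i=26: 1165
  i=27: 198
Match at i=27, j=8: e = 27·53 + 8 = 1439.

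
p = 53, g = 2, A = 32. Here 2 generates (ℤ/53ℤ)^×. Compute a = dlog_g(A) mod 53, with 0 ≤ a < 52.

5

Baby-step giant-step with m = ceil(sqrt(52)) = 8.
Baby table (2^j mod 53 for j=0..7):
  0:1  1:2  2:4  3:8  4:16  5:32  6:11  7:22
Giant step factor: 2^(-8) ≡ 47 (mod 53).
Scan 32·47^i mod 53 for i = 0, 1, …:
  i=0: 32
Match at i=0, j=5: a = 0·8 + 5 = 5.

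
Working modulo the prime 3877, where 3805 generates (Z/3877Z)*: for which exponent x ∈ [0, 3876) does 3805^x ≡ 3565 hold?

433

Baby-step giant-step with m = ceil(sqrt(3876)) = 63.
Baby table (3805^j mod 3877 for j=0..62):
  0:1  1:3805  2:1307  3:2821  4:2369  5:20  6:2437  7:2878
  8:2142  9:856  10:400  11:2216  12:3282  13:193  14:1612  15:246
  16:1673  17:3608  18:3860  19:1224  20:1043  21:2444  22:2374  23:3537
  24:1218  25:1475  26:2356  27:956  28:954  29:1098  30:2361  31:596
  32:3612  33:3572  34:2575  35:696  36:289  37:2454  38:1654  39:1099
  40:2289  41:1903  42:2556  43:2064  44:2595  45:3133  46:3167  47:719
  48:2510  49:1499  50:628  51:1308  52:2749  53:3676  54:2841  55:929
  56:2898  57:702  58:3734  59:2542  60:3072  61:3682  62:2409
Giant step factor: 3805^(-63) ≡ 1563 (mod 3877).
Scan 3565·1563^i mod 3877 for i = 0, 1, …:
  i=0: 3565   i=1: 846   i=2: 241   i=3: 614
  i=4: 2063   i=5: 2682   i=6: 929
Match at i=6, j=55: x = 6·63 + 55 = 433.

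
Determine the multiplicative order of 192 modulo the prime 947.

473

The order of 192 must divide p − 1 = 946 = 2 · 11 · 43.
Divisors: 1, 2, 11, 22, 43, 86, 473, 946.
Check each in increasing order: 192^1 ≡ 192;  192^2 ≡ 878;  192^11 ≡ 131;  192^22 ≡ 115;  192^43 ≡ 133;  192^86 ≡ 643;  192^473 ≡ 1.
Smallest exponent giving 1 is 473.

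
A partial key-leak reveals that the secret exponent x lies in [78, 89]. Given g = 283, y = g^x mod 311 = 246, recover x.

79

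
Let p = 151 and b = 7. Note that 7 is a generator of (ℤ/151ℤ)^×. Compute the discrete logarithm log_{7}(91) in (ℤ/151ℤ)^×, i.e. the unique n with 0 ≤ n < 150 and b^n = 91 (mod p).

Successive powers of 7 modulo 151:
  7^0=1  7^1=7  7^2=49  7^3=41  7^4=136  7^5=46
  7^6=20  7^7=140  7^8=74  7^9=65  7^10=2  7^11=14
  7^12=98  7^13=82  7^14=121  7^15=92  7^16=40  7^17=129
  7^18=148  7^19=130  7^20=4  7^21=28  7^22=45  7^23=13
  7^24=91
So 7^24 ≡ 91 (mod 151), giving n = 24.

24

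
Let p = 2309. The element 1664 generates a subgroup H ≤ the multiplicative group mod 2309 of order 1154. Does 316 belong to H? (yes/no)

316 ∈ ⟨1664⟩ iff 316^1154 ≡ 1 (mod 2309), since |⟨1664⟩| = 1154.
316^1154 mod 2309 = 1.
Since 1 = 1, 316 lies in the subgroup.

yes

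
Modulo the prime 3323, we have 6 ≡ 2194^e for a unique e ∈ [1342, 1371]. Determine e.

1367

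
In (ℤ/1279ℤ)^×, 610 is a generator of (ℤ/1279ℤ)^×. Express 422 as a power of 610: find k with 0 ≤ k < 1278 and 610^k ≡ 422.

825

Baby-step giant-step with m = ceil(sqrt(1278)) = 36.
Baby table (610^j mod 1279 for j=0..35):
  0:1  1:610  2:1190  3:707  4:247  5:1027  6:1039  7:685
  8:896  9:427  10:833  11:367  12:45  13:591  14:1111  15:1119
  16:883  17:171  18:711  19:129  20:671  21:30  22:394  23:1167
  24:746  25:1015  26:114  27:474  28:86  29:21  30:20  31:689
  32:778  33:71  34:1103  35:76
Giant step factor: 610^(-36) ≡ 85 (mod 1279).
Scan 422·85^i mod 1279 for i = 0, 1, …:
  i=0: 422   i=1: 58   i=2: 1093   i=3: 817
  i=4: 379   i=5: 240   i=6: 1215   i=7: 955
  i=8: 598   i=9: 949     …   i=21: 693
  i=22: 71
Match at i=22, j=33: k = 22·36 + 33 = 825.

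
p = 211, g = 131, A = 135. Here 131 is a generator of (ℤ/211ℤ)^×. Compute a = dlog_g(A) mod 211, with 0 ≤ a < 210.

171

Baby-step giant-step with m = ceil(sqrt(210)) = 15.
Baby table (131^j mod 211 for j=0..14):
  0:1  1:131  2:70  3:97  4:47  5:38  6:125  7:128
  8:99  9:98  10:178  11:108  12:11  13:175  14:137
Giant step factor: 131^(-15) ≡ 88 (mod 211).
Scan 135·88^i mod 211 for i = 0, 1, …:
  i=0: 135   i=1: 64   i=2: 146   i=3: 188
  i=4: 86   i=5: 183   i=6: 68   i=7: 76
  i=8: 147   i=9: 65   i=10: 23   i=11: 125
Match at i=11, j=6: a = 11·15 + 6 = 171.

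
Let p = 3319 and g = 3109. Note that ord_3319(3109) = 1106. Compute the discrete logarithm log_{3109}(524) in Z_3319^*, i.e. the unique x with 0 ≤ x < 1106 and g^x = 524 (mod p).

305

Baby-step giant-step with m = ceil(sqrt(1106)) = 34.
Baby table (3109^j mod 3319 for j=0..33):
  0:1  1:3109  2:953  3:2329  4:2122  5:2445  6:995  7:147
  8:2320  9:693  10:506  11:3267  12:963  13:229  14:1695  15:2502
  16:2301  17:1364  18:2313  19:2163  20:473  21:240  22:2704  23:3028
  24:1368  25:1473  26:2656  27:3151  28:2090  29:2527  30:370  31:1956
  32:796  33:2109
Giant step factor: 3109^(-34) ≡ 2162 (mod 3319).
Scan 524·2162^i mod 3319 for i = 0, 1, …:
  i=0: 524   i=1: 1109   i=2: 1340   i=3: 2912
  i=4: 2920   i=5: 302   i=6: 2400   i=7: 1203
  i=8: 2109
Match at i=8, j=33: x = 8·34 + 33 = 305.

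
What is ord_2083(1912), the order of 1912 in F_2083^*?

694

The order of 1912 must divide p − 1 = 2082 = 2 · 3 · 347.
Divisors: 1, 2, 3, 6, 347, 694, 1041, 2082.
Check each in increasing order: 1912^1 ≡ 1912;  1912^2 ≡ 79;  1912^3 ≡ 1072;  1912^6 ≡ 1451;  1912^347 ≡ 2082;  1912^694 ≡ 1.
Smallest exponent giving 1 is 694.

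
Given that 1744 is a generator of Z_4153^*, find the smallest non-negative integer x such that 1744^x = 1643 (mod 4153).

Baby-step giant-step with m = ceil(sqrt(4152)) = 65.
Baby table (1744^j mod 4153 for j=0..64):
  0:1  1:1744  2:1540  3:2922  4:237  5:2181  6:3669  7:3116
  8:2180  9:1925  10:1576  11:3411  12:1688  13:3548  14:3895  15:2725
  16:1368  17:1970  18:1149  19:2110  20:282  21:1754  22:2368  23:1710
  24:386  25:398  26:561  27:2429  28:116  29:2960  30:61  31:2559
  32:2574  33:3816  34:1998  35:145  36:3700  37:3191  38:84  39:1141
  40:617  41:421  42:3296  43:472  44:874  45:105  46:388  47:3886
  48:3641  49:4120  50:590  51:3169  52:3246  53:485  54:2781  55:3513
  56:997  57:2814  58:2923  59:1981  60:3721  61:2438  62:3353  63:208
  64:1441
Giant step factor: 1744^(-65) ≡ 2612 (mod 4153).
Scan 1643·2612^i mod 4153 for i = 0, 1, …:
  i=0: 1643   i=1: 1467   i=2: 2738   i=3: 190
  i=4: 2073   i=5: 3317   i=6: 846   i=7: 356
  i=8: 3753   i=9: 1756     …   i=46: 438
  i=47: 1981
Match at i=47, j=59: x = 47·65 + 59 = 3114.

3114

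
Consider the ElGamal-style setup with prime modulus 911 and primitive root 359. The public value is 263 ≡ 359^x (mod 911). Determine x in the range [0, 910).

741

Baby-step giant-step with m = ceil(sqrt(910)) = 31.
Baby table (359^j mod 911 for j=0..30):
  0:1  1:359  2:430  3:411  4:878  5:907  6:386  7:102
  8:178  9:132  10:16  11:278  12:503  13:199  14:383  15:847
  16:710  17:721  18:115  19:290  20:256  21:804  22:760  23:451
  24:662  25:798  26:428  27:604  28:18  29:85  30:452
Giant step factor: 359^(-31) ≡ 323 (mod 911).
Scan 263·323^i mod 911 for i = 0, 1, …:
  i=0: 263   i=1: 226   i=2: 118   i=3: 763
  i=4: 479   i=5: 758   i=6: 686   i=7: 205
  i=8: 623   i=9: 809     …   i=22: 158
  i=23: 18
Match at i=23, j=28: x = 23·31 + 28 = 741.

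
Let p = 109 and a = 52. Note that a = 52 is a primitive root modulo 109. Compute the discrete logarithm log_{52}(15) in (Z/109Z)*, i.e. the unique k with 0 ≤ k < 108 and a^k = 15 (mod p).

Baby-step giant-step with m = ceil(sqrt(108)) = 11.
Baby table (52^j mod 109 for j=0..10):
  0:1  1:52  2:88  3:107  4:5  5:42  6:4  7:99
  8:25  9:101  10:20
Giant step factor: 52^(-11) ≡ 85 (mod 109).
Scan 15·85^i mod 109 for i = 0, 1, …:
  i=0: 15   i=1: 76   i=2: 29   i=3: 67
  i=4: 27   i=5: 6   i=6: 74   i=7: 77
  i=8: 5
Match at i=8, j=4: k = 8·11 + 4 = 92.

92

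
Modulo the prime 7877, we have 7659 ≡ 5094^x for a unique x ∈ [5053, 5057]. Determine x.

Compute 5094^5053 mod 7877 = 7352, then multiply by 5094 repeatedly:
  5094^5053=7352  5094^5054=3830  5094^5055=6568  5094^5056=3773  5094^5057=7659
Found 7659 at exponent 5057.

5057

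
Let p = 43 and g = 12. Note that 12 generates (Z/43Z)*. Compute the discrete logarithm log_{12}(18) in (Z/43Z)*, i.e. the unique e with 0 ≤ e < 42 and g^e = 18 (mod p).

41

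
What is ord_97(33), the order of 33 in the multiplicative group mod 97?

8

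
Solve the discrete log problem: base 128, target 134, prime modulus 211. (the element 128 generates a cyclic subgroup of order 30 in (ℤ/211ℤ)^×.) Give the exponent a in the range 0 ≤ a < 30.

28

Successive powers of 128 modulo 211:
  128^0=1  128^1=128  128^2=137  128^3=23  128^4=201  128^5=197
  128^6=107  128^7=192  128^8=100  128^9=140  128^10=196  128^11=190
  128^12=55  128^13=77  128^14=150  128^15=210  128^16=83  128^17=74
  128^18=188  128^19=10  128^20=14  128^21=104  128^22=19  128^23=111
  128^24=71  128^25=15  128^26=21  128^27=156  128^28=134
So 128^28 ≡ 134 (mod 211), giving a = 28.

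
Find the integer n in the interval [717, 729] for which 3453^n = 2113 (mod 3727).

Compute 3453^717 mod 3727 = 277, then multiply by 3453 repeatedly:
  3453^717=277  3453^718=2369  3453^719=3119  3453^720=2604  3453^721=2088
  3453^722=1846  3453^723=1068  3453^724=1801  3453^725=2217  3453^726=43
  3453^727=3126  3453^728=686  3453^729=2113
Found 2113 at exponent 729.

729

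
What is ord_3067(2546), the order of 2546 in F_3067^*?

438

The order of 2546 must divide p − 1 = 3066 = 2 · 3 · 7 · 73.
Divisors: 1, 2, 3, 6, 7, 14, 21, 42, 73, 146, 219, 438, 511, 1022, 1533, 3066.
Check each in increasing order: 2546^1 ≡ 2546;  2546^2 ≡ 1545;  2546^3 ≡ 1676;  2546^6 ≡ 2671;  2546^7 ≡ 827;  2546^14 ≡ 3055;  2546^21 ≡ 2344;  2546^42 ≡ 1339;  2546^73 ≡ 2094;  2546^146 ≡ 2093;  2546^219 ≡ 3066;  2546^438 ≡ 1.
Smallest exponent giving 1 is 438.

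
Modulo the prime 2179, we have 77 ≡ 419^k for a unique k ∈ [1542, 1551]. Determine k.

1544

Compute 419^1542 mod 2179 = 1935, then multiply by 419 repeatedly:
  419^1542=1935  419^1543=177  419^1544=77
Found 77 at exponent 1544.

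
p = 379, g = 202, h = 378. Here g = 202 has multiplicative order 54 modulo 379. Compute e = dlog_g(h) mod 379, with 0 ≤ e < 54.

Successive powers of 202 modulo 379:
  202^0=1  202^1=202  202^2=251  202^3=295  202^4=87  202^5=140
  202^6=234  202^7=272  202^8=368  202^9=52  202^10=271  202^11=166
  202^12=180  202^13=355  202^14=79  202^15=40  202^16=121  202^17=186
  202^18=51  202^19=69  202^20=294  202^21=264  202^22=268  202^23=318
  202^24=185  202^25=228  202^26=197  202^27=378
So 202^27 ≡ 378 (mod 379), giving e = 27.

27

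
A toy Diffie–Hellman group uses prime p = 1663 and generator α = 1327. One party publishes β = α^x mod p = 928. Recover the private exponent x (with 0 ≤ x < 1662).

Baby-step giant-step with m = ceil(sqrt(1662)) = 41.
Baby table (1327^j mod 1663 for j=0..40):
  0:1  1:1327  2:1475  3:1637  4:421  5:1562  6:676  7:695
  8:963  9:717  10:223  11:1570  12:1314  13:854  14:755  15:759
  16:1078  17:326  18:222  19:243  20:1502  21:880  22:334  23:860
  24:402  25:1294  26:922  27:1189  28:1279  29:973  30:683  31:6
  32:1310  33:535  34:1507  35:863  36:1057  37:730  38:844  39:789
  40:976
Giant step factor: 1327^(-41) ≡ 394 (mod 1663).
Scan 928·394^i mod 1663 for i = 0, 1, …:
  i=0: 928   i=1: 1435   i=2: 1633   i=3: 1484
  i=4: 983   i=5: 1486   i=6: 108   i=7: 977
  i=8: 785   i=9: 1635     …   i=30: 95
  i=31: 844
Match at i=31, j=38: x = 31·41 + 38 = 1309.

1309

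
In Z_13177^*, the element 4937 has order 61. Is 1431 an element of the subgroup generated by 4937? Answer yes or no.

no

1431 ∈ ⟨4937⟩ iff 1431^61 ≡ 1 (mod 13177), since |⟨4937⟩| = 61.
1431^61 mod 13177 = 4586.
Since 4586 ≠ 1, 1431 does not lie in the subgroup.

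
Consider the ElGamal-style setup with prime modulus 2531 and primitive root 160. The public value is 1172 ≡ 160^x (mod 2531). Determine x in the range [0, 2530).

1359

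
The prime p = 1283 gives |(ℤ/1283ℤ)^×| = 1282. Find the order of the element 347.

641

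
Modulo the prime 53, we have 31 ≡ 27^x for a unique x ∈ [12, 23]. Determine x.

Compute 27^12 mod 53 = 46, then multiply by 27 repeatedly:
  27^12=46  27^13=23  27^14=38  27^15=19  27^16=36
  27^17=18  27^18=9  27^19=31
Found 31 at exponent 19.

19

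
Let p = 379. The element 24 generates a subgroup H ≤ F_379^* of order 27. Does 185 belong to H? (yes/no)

185 ∈ ⟨24⟩ iff 185^27 ≡ 1 (mod 379), since |⟨24⟩| = 27.
185^27 mod 379 = 1.
Since 1 = 1, 185 lies in the subgroup.

yes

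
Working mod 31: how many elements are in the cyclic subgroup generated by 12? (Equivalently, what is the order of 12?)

The order of 12 must divide p − 1 = 30 = 2 · 3 · 5.
Divisors: 1, 2, 3, 5, 6, 10, 15, 30.
Check each in increasing order: 12^1 ≡ 12;  12^2 ≡ 20;  12^3 ≡ 23;  12^5 ≡ 26;  12^6 ≡ 2;  12^10 ≡ 25;  12^15 ≡ 30;  12^30 ≡ 1.
Smallest exponent giving 1 is 30.

30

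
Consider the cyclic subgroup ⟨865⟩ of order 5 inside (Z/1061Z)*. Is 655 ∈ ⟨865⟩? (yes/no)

yes

655 ∈ ⟨865⟩ iff 655^5 ≡ 1 (mod 1061), since |⟨865⟩| = 5.
655^5 mod 1061 = 1.
Since 1 = 1, 655 lies in the subgroup.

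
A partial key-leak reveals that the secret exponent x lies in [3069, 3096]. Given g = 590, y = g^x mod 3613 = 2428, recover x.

Compute 590^3069 mod 3613 = 3500, then multiply by 590 repeatedly:
  590^3069=3500  590^3070=1977  590^3071=3044  590^3072=299  590^3073=2986
  590^3074=2209  590^3075=2630  590^3076=1723  590^3077=1317  590^3078=235
  590^3079=1356  590^3080=1567  590^3081=3215  590^3082=25  590^3083=298
  590^3084=2396  590^3085=957  590^3086=1002  590^3087=2261  590^3088=793
  590^3089=1793  590^3090=2874  590^3091=1163  590^3092=3313  590^3093=37
  590^3094=152  590^3095=2968  590^3096=2428
Found 2428 at exponent 3096.

3096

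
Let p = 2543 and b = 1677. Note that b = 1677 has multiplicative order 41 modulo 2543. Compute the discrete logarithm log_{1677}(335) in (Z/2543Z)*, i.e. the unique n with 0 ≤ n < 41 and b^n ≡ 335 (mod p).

7

Successive powers of 1677 modulo 2543:
  1677^0=1  1677^1=1677  1677^2=2314  1677^3=2503  1677^4=1581  1677^5=1531
  1677^6=1600  1677^7=335
So 1677^7 ≡ 335 (mod 2543), giving n = 7.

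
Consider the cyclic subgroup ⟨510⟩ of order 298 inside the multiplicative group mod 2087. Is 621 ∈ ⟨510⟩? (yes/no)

yes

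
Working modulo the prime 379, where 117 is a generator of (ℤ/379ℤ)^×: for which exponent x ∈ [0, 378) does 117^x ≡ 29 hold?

249

Baby-step giant-step with m = ceil(sqrt(378)) = 20.
Baby table (117^j mod 379 for j=0..19):
  0:1  1:117  2:45  3:338  4:130  5:50  6:165  7:355
  8:224  9:57  10:226  11:291  12:316  13:209  14:197  15:309
  16:148  17:261  18:217  19:375
Giant step factor: 117^(-20) ≡ 132 (mod 379).
Scan 29·132^i mod 379 for i = 0, 1, …:
  i=0: 29   i=1: 38   i=2: 89   i=3: 378
  i=4: 247   i=5: 10   i=6: 183   i=7: 279
  i=8: 65   i=9: 242   i=10: 108   i=11: 233
  i=12: 57
Match at i=12, j=9: x = 12·20 + 9 = 249.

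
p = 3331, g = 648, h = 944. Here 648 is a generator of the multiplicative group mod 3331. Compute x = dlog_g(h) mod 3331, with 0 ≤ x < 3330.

Baby-step giant-step with m = ceil(sqrt(3330)) = 58.
Baby table (648^j mod 3331 for j=0..57):
  0:1  1:648  2:198  3:1726  4:2563  5:1986  6:1162  7:170
  8:237  9:350  10:292  11:2680  12:1189  13:1011  14:2252  15:318
  16:2873  17:3006  18:2584  19:2270  20:1989  21:3106  22:764  23:2084
  24:1377  25:2919  26:2835  27:1699  28:1722  29:3302  30:1194  31:920
  32:3242  33:2286  34:2364  35:2943  36:1732  37:3120  38:3174  39:1525
  40:2224  41:2160  42:660  43:1312  44:771  45:3289  46:2763  47:1677
  48:790  49:2277  50:3194  51:1161  52:2853  53:39  54:1955  55:1060
  56:694  57:27
Giant step factor: 648^(-58) ≡ 202 (mod 3331).
Scan 944·202^i mod 3331 for i = 0, 1, …:
  i=0: 944   i=1: 821   i=2: 2623   i=3: 217
  i=4: 531   i=5: 670   i=6: 2100   i=7: 1163
  i=8: 1756   i=9: 1626     …   i=49: 1165
  i=50: 2160
Match at i=50, j=41: x = 50·58 + 41 = 2941.

2941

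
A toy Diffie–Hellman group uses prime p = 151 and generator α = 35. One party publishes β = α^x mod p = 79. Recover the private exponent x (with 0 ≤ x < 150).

93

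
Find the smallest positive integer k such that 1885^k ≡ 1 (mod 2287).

The order of 1885 must divide p − 1 = 2286 = 2 · 3^2 · 127.
Divisors: 1, 2, 3, 6, 9, 18, 127, 254, 381, 762, 1143, 2286.
Check each in increasing order: 1885^1 ≡ 1885;  1885^2 ≡ 1514;  1885^3 ≡ 2001;  1885^6 ≡ 1751;  1885^9 ≡ 67;  1885^18 ≡ 2202;  1885^127 ≡ 2286;  1885^254 ≡ 1.
Smallest exponent giving 1 is 254.

254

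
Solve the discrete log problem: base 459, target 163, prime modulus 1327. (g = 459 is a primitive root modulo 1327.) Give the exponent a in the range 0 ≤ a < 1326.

566

Baby-step giant-step with m = ceil(sqrt(1326)) = 37.
Baby table (459^j mod 1327 for j=0..36):
  0:1  1:459  2:1015  3:108  4:473  5:806  6:1048  7:658
  8:793  9:389  10:733  11:716  12:875  13:871  14:362  15:283
  16:1178  17:613  18:43  19:1159  20:1181  21:663  22:434  23:156
  24:1273  25:427  26:924  27:803  28:998  29:267  30:469  31:297
  32:969  33:226  34:228  35:1146  36:522
Giant step factor: 459^(-37) ≡ 570 (mod 1327).
Scan 163·570^i mod 1327 for i = 0, 1, …:
  i=0: 163   i=1: 20   i=2: 784   i=3: 1008
  i=4: 1296   i=5: 908   i=6: 30   i=7: 1176
  i=8: 185   i=9: 617     …   i=14: 262
  i=15: 716
Match at i=15, j=11: a = 15·37 + 11 = 566.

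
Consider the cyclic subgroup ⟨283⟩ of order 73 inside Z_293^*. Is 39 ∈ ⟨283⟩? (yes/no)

yes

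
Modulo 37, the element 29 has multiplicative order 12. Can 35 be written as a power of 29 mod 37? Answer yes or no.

no

⟨29⟩ has order 12; its elements mod 37 are {1, 6, 8, 10, 11, 14, 23, 26, 27, 29, 31, 36}.
35 is not in this set.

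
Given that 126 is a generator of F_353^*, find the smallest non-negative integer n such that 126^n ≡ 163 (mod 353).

279

Baby-step giant-step with m = ceil(sqrt(352)) = 19.
Baby table (126^j mod 353 for j=0..18):
  0:1  1:126  2:344  3:278  4:81  5:322  6:330  7:279
  8:207  9:313  10:255  11:7  12:176  13:290  14:181  15:214
  16:136  17:192  18:188
Giant step factor: 126^(-19) ≡ 229 (mod 353).
Scan 163·229^i mod 353 for i = 0, 1, …:
  i=0: 163   i=1: 262   i=2: 341   i=3: 76
  i=4: 107   i=5: 146   i=6: 252   i=7: 169
  i=8: 224   i=9: 111     …   i=13: 140
  i=14: 290
Match at i=14, j=13: n = 14·19 + 13 = 279.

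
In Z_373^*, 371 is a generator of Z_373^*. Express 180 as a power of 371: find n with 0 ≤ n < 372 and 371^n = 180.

Baby-step giant-step with m = ceil(sqrt(372)) = 20.
Baby table (371^j mod 373 for j=0..19):
  0:1  1:371  2:4  3:365  4:16  5:341  6:64  7:245
  8:256  9:234  10:278  11:190  12:366  13:14  14:345  15:56
  16:261  17:224  18:298  19:150
Giant step factor: 371^(-20) ≡ 46 (mod 373).
Scan 180·46^i mod 373 for i = 0, 1, …:
  i=0: 180   i=1: 74   i=2: 47   i=3: 297
  i=4: 234
Match at i=4, j=9: n = 4·20 + 9 = 89.

89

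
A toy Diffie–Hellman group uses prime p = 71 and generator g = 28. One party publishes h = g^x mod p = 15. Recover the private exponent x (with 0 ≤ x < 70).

Baby-step giant-step with m = ceil(sqrt(70)) = 9.
Baby table (28^j mod 71 for j=0..8):
  0:1  1:28  2:3  3:13  4:9  5:39  6:27  7:46
  8:10
Giant step factor: 28^(-9) ≡ 53 (mod 71).
Scan 15·53^i mod 71 for i = 0, 1, …:
  i=0: 15   i=1: 14   i=2: 32   i=3: 63
  i=4: 2   i=5: 35   i=6: 9
Match at i=6, j=4: x = 6·9 + 4 = 58.

58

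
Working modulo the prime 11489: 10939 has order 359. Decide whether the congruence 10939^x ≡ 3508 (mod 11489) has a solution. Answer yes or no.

no

3508 ∈ ⟨10939⟩ iff 3508^359 ≡ 1 (mod 11489), since |⟨10939⟩| = 359.
3508^359 mod 11489 = 7353.
Since 7353 ≠ 1, 3508 does not lie in the subgroup.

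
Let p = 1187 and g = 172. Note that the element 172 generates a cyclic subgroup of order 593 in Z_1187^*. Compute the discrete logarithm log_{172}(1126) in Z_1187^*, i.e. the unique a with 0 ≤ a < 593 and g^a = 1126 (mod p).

Baby-step giant-step with m = ceil(sqrt(593)) = 25.
Baby table (172^j mod 1187 for j=0..24):
  0:1  1:172  2:1096  3:966  4:1159  5:1119  6:174  7:253
  8:784  9:717  10:1063  11:38  12:601  13:103  14:1098  15:123
  16:977  17:677  18:118  19:117  20:1132  21:36  22:257  23:285
  24:353
Giant step factor: 172^(-25) ≡ 126 (mod 1187).
Scan 1126·126^i mod 1187 for i = 0, 1, …:
  i=0: 1126   i=1: 623   i=2: 156   i=3: 664
  i=4: 574   i=5: 1104   i=6: 225   i=7: 1049
  i=8: 417   i=9: 314     …   i=15: 885
  i=16: 1119
Match at i=16, j=5: a = 16·25 + 5 = 405.

405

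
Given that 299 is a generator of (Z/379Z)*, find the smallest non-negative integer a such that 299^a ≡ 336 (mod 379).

2

Successive powers of 299 modulo 379:
  299^0=1  299^1=299  299^2=336
So 299^2 ≡ 336 (mod 379), giving a = 2.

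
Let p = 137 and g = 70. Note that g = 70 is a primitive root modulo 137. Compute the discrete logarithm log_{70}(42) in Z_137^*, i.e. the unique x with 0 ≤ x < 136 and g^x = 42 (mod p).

Baby-step giant-step with m = ceil(sqrt(136)) = 12.
Baby table (70^j mod 137 for j=0..11):
  0:1  1:70  2:105  3:89  4:65  5:29  6:112  7:31
  8:115  9:104  10:19  11:97
Giant step factor: 70^(-12) ≡ 121 (mod 137).
Scan 42·121^i mod 137 for i = 0, 1, …:
  i=0: 42   i=1: 13   i=2: 66   i=3: 40
  i=4: 45   i=5: 102   i=6: 12   i=7: 82
  i=8: 58   i=9: 31
Match at i=9, j=7: x = 9·12 + 7 = 115.

115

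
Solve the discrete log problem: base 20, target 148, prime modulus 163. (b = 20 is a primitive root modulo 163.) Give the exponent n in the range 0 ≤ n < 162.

Baby-step giant-step with m = ceil(sqrt(162)) = 13.
Baby table (20^j mod 163 for j=0..12):
  0:1  1:20  2:74  3:13  4:97  5:147  6:6  7:120
  8:118  9:78  10:93  11:67  12:36
Giant step factor: 20^(-13) ≡ 12 (mod 163).
Scan 148·12^i mod 163 for i = 0, 1, …:
  i=0: 148   i=1: 146   i=2: 122   i=3: 160
  i=4: 127   i=5: 57   i=6: 32   i=7: 58
  i=8: 44   i=9: 39   i=10: 142   i=11: 74
Match at i=11, j=2: n = 11·13 + 2 = 145.

145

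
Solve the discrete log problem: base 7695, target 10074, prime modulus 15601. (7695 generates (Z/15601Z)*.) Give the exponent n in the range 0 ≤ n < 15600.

2122

Baby-step giant-step with m = ceil(sqrt(15600)) = 125.
Baby table (7695^j mod 15601 for j=0..124):
  0:1  1:7695  2:7230  3:1684  4:9550  5:6540  6:12075  7:13170
  8:14655  9:6197  10:9259  11:13839  12:14280  13:6757  14:12583  15:6379
  16:5659  17:3614  18:8748  19:13146  20:1586  21:4288  22:45  23:3053
  24:13330  25:13376  26:8523  27:13482  28:12941  29:15413  30:4233  31:13648
  32:11029  33:14316  34:2959  35:7646  36:4599  37:6237  38:5039  39:6620
  40:3635  41:14333  42:8966  43:5748  44:2025  45:12577  46:7012  47:9082
  48:9111  49:13852  50:5108  51:7141  52:3273  53:5721  54:12674  55:4579
  56:8347  57:848  58:4142  59:15448  60:8341  61:1481  62:7565  63:5344
  64:13445  65:9044  66:13120  67:4329  68:3520  69:3064  70:4369  71:14901
  72:11446  73:9325  74:6876  75:7829  76:8694  77:3242  78:1191  79:6958
  80:14779  81:8716  82:921  83:4241  84:12804  85:6465  86:12187  87:1354
  88:13163  89:7593  90:2390  91:13072  92:9393  93:15303  94:237  95:13999
  96:13001  97:9083  98:1205  99:5481  100:6792  101:1090  102:9813  103:2195
  104:10243  105:3633  106:14544  107:10107  108:2380  109:14127  110:15098  111:14064
  112:13944  113:11003  114:1458  115:2191  116:10665  117:5915  118:7808  119:3109
  120:7422  121:12630  122:9221  123:2247  124:4757
Giant step factor: 7695^(-125) ≡ 15435 (mod 15601).
Scan 10074·15435^i mod 15601 for i = 0, 1, …:
  i=0: 10074   i=1: 12624   i=2: 10551   i=3: 11447
  i=4: 3120   i=5: 12514   i=6: 13210   i=7: 6881
  i=8: 12228   i=9: 13883     …   i=15: 2294
  i=16: 9221
Match at i=16, j=122: n = 16·125 + 122 = 2122.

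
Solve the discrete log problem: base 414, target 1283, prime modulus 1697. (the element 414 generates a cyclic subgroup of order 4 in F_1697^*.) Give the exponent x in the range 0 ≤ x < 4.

3

Successive powers of 414 modulo 1697:
  414^0=1  414^1=414  414^2=1696  414^3=1283
So 414^3 ≡ 1283 (mod 1697), giving x = 3.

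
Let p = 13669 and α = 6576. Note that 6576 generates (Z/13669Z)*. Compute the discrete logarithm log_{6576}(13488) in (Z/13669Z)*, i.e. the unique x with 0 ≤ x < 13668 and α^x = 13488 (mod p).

Baby-step giant-step with m = ceil(sqrt(13668)) = 117.
Baby table (6576^j mod 13669 for j=0..116):
  0:1  1:6576  2:8729  3:5773  4:4435  5:8583  6:2507  7:1218
  8:13203  9:11109  10:5648  11:2575  12:10978  13:5339  14:7272  15:6510
  16:12121  17:3757  18:6149  19:2922  20:10127  21:13453  22:1160  23:858
  24:10580  25:12539  26:5056  27:5248  28:10292  29:4973  30:6200  31:10242
  32:4229  33:7158  34:8641  35:1183  36:1747  37:6312  38:8628  39:11378
  40:11291  41:13277  42:5649  43:9151  44:6038  45:11112  46:11707  47:1424
  48:959  49:4975  50:5683  51:362  52:2106  53:2359  54:12138  55:6197
  56:4183  57:5380  58:3508  59:9005  60:2772  61:7895  62:2658  63:10026
  64:5389  65:8016  66:5552  67:53  68:6803  69:11560  70:5251  71:2682
  72:3822  73:9850  74:9878  75:2640  76:1010  77:12295  78:13454  79:7736
  80:9587  81:2684  82:3305  83:13639  84:7755  85:11510  86:4507  87:3640
  88:2221  89:6804  90:4467  91:311  92:8455  93:8257  94:4764  95:12385
  96:3858  97:544  98:9735  99:5433  100:10311  101:6896  102:8023  103:10577
  104:6480  105:6207  106:1598  107:10656  108:6562  109:12348  110:6588  111:5627
  112:1169  113:5366  114:7127  115:9820  116:3964
Giant step factor: 6576^(-117) ≡ 1904 (mod 13669).
Scan 13488·1904^i mod 13669 for i = 0, 1, …:
  i=0: 13488   i=1: 10770   i=2: 2580   i=3: 5149
  i=4: 3023   i=5: 1143   i=6: 2901   i=7: 1228
  i=8: 713   i=9: 4321     …   i=68: 365
  i=69: 11510
Match at i=69, j=85: x = 69·117 + 85 = 8158.

8158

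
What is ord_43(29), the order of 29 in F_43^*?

42

The order of 29 must divide p − 1 = 42 = 2 · 3 · 7.
Divisors: 1, 2, 3, 6, 7, 14, 21, 42.
Check each in increasing order: 29^1 ≡ 29;  29^2 ≡ 24;  29^3 ≡ 8;  29^6 ≡ 21;  29^7 ≡ 7;  29^14 ≡ 6;  29^21 ≡ 42;  29^42 ≡ 1.
Smallest exponent giving 1 is 42.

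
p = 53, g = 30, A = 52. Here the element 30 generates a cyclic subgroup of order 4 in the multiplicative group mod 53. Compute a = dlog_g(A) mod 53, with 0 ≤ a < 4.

2

Successive powers of 30 modulo 53:
  30^0=1  30^1=30  30^2=52
So 30^2 ≡ 52 (mod 53), giving a = 2.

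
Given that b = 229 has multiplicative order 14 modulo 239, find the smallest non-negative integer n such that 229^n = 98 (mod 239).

Successive powers of 229 modulo 239:
  229^0=1  229^1=229  229^2=100  229^3=195  229^4=201  229^5=141
  229^6=24  229^7=238  229^8=10  229^9=139  229^10=44  229^11=38
  229^12=98
So 229^12 ≡ 98 (mod 239), giving n = 12.

12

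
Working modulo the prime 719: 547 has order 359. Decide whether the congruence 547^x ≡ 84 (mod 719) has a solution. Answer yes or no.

yes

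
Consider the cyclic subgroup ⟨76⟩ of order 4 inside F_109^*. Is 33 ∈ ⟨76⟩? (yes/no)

yes

33 ∈ ⟨76⟩ iff 33^4 ≡ 1 (mod 109), since |⟨76⟩| = 4.
33^4 mod 109 = 1.
Since 1 = 1, 33 lies in the subgroup.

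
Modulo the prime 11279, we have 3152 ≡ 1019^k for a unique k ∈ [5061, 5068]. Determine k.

5065

Compute 1019^5061 mod 11279 = 7506, then multiply by 1019 repeatedly:
  1019^5061=7506  1019^5062=1452  1019^5063=2039  1019^5064=2405  1019^5065=3152
Found 3152 at exponent 5065.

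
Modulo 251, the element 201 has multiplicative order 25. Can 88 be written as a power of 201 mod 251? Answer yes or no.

no

88 ∈ ⟨201⟩ iff 88^25 ≡ 1 (mod 251), since |⟨201⟩| = 25.
88^25 mod 251 = 113.
Since 113 ≠ 1, 88 does not lie in the subgroup.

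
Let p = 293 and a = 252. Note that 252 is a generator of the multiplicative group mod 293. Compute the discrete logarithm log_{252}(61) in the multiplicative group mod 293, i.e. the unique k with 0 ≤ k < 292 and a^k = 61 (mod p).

202

Baby-step giant-step with m = ceil(sqrt(292)) = 18.
Baby table (252^j mod 293 for j=0..17):
  0:1  1:252  2:216  3:227  4:69  5:101  6:254  7:134
  8:73  9:230  10:239  11:163  12:56  13:48  14:83  15:113
  16:55  17:89
Giant step factor: 252^(-18) ≡ 152 (mod 293).
Scan 61·152^i mod 293 for i = 0, 1, …:
  i=0: 61   i=1: 189   i=2: 14   i=3: 77
  i=4: 277   i=5: 205   i=6: 102   i=7: 268
  i=8: 9   i=9: 196   i=10: 199   i=11: 69
Match at i=11, j=4: k = 11·18 + 4 = 202.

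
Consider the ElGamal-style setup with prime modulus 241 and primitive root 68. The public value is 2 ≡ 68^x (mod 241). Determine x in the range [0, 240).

170

Baby-step giant-step with m = ceil(sqrt(240)) = 16.
Baby table (68^j mod 241 for j=0..15):
  0:1  1:68  2:45  3:168  4:97  5:89  6:27  7:149
  8:10  9:198  10:209  11:234  12:6  13:167  14:29  15:44
Giant step factor: 68^(-16) ≡ 94 (mod 241).
Scan 2·94^i mod 241 for i = 0, 1, …:
  i=0: 2   i=1: 188   i=2: 79   i=3: 196
  i=4: 108   i=5: 30   i=6: 169   i=7: 221
  i=8: 48   i=9: 174   i=10: 209
Match at i=10, j=10: x = 10·16 + 10 = 170.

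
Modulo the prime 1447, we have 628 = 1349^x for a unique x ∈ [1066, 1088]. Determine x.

Compute 1349^1066 mod 1447 = 753, then multiply by 1349 repeatedly:
  1349^1066=753  1349^1067=3  1349^1068=1153  1349^1069=1319  1349^1070=968
  1349^1071=638  1349^1072=1144  1349^1073=754  1349^1074=1352  1349^1075=628
Found 628 at exponent 1075.

1075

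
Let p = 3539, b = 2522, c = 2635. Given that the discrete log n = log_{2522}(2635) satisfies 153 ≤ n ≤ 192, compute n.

Compute 2522^153 mod 3539 = 2262, then multiply by 2522 repeatedly:
  2522^153=2262  2522^154=3435  2522^155=3137  2522^156=1849  2522^157=2315
  2522^158=2619  2522^159=1344  2522^160=2745  2522^161=606  2522^162=3023
  2522^163=1000  2522^164=2232  2522^165=2094  2522^166=880  2522^167=407
  2522^168=144  2522^169=2190  2522^170=2340  2522^171=1967  2522^172=2635
Found 2635 at exponent 172.

172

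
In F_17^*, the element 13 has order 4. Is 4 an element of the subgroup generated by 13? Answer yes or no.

yes

⟨13⟩ has order 4; its elements mod 17 are {1, 4, 13, 16}.
4 is in this set.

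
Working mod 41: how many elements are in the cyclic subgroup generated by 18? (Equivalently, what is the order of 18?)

5

The order of 18 must divide p − 1 = 40 = 2^3 · 5.
Divisors: 1, 2, 4, 5, 8, 10, 20, 40.
Check each in increasing order: 18^1 ≡ 18;  18^2 ≡ 37;  18^4 ≡ 16;  18^5 ≡ 1.
Smallest exponent giving 1 is 5.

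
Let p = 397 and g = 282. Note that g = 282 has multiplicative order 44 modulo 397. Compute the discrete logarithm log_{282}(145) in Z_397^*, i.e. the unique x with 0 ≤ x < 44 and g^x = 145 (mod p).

Successive powers of 282 modulo 397:
  282^0=1  282^1=282  282^2=124  282^3=32  282^4=290  282^5=395
  282^6=230  282^7=149  282^8=333  282^9=214  282^10=4  282^11=334
  282^12=99  282^13=128  282^14=366  282^15=389  282^16=126  282^17=199
  282^18=141  282^19=62  282^20=16  282^21=145
So 282^21 ≡ 145 (mod 397), giving x = 21.

21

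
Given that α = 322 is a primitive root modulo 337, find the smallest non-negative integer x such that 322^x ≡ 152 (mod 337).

47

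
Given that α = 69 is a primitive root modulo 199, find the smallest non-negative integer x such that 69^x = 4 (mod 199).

70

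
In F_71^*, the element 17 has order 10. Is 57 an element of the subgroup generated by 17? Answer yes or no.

yes

⟨17⟩ has order 10; its elements mod 71 are {1, 5, 14, 17, 25, 46, 54, 57, 66, 70}.
57 is in this set.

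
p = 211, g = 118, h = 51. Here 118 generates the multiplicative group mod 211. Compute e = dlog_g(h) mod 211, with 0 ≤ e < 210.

Baby-step giant-step with m = ceil(sqrt(210)) = 15.
Baby table (118^j mod 211 for j=0..14):
  0:1  1:118  2:209  3:186  4:4  5:50  6:203  7:111
  8:16  9:200  10:179  11:22  12:64  13:167  14:83
Giant step factor: 118^(-15) ≡ 12 (mod 211).
Scan 51·12^i mod 211 for i = 0, 1, …:
  i=0: 51   i=1: 190   i=2: 170   i=3: 141
  i=4: 4
Match at i=4, j=4: e = 4·15 + 4 = 64.

64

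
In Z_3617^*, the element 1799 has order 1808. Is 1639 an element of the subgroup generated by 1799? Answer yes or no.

no

1639 ∈ ⟨1799⟩ iff 1639^1808 ≡ 1 (mod 3617), since |⟨1799⟩| = 1808.
1639^1808 mod 3617 = 3616.
Since 3616 ≠ 1, 1639 does not lie in the subgroup.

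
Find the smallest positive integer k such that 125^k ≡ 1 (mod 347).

346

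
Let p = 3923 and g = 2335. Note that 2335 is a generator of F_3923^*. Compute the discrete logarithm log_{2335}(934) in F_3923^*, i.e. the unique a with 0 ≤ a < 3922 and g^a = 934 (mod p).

1939

Baby-step giant-step with m = ceil(sqrt(3922)) = 63.
Baby table (2335^j mod 3923 for j=0..62):
  0:1  1:2335  2:3178  3:2237  4:1882  5:710  6:2344  7:655
  8:3378  9:2400  10:1956  11:888  12:2136  13:1427  14:1418  15:18
  16:2800  17:2282  18:1036  19:2492  20:1011  21:2962  22:21  23:1959
  24:47  25:3824  26:292  27:3141  28:2148  29:1986  30:324  31:3324
  32:1846  33:2956  34:1703  35:2506  36:2317  37:378  38:3878  39:846
  40:2141  41:1333  42:1616  43:3357  44:441  45:1909  46:987  47:1844
  48:2209  49:3193  50:1955  51:2476  52:2881  53:3113  54:3459  55:3231
  56:456  57:1627  58:1581  59:92  60:2978  61:2074  62:1808
Giant step factor: 2335^(-63) ≡ 2957 (mod 3923).
Scan 934·2957^i mod 3923 for i = 0, 1, …:
  i=0: 934   i=1: 46   i=2: 2640   i=3: 3633
  i=4: 1607   i=5: 1146   i=6: 3173   i=7: 2668
  i=8: 123   i=9: 2795     …   i=29: 17
  i=30: 3193
Match at i=30, j=49: a = 30·63 + 49 = 1939.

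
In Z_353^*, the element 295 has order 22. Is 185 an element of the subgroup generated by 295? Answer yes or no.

⟨295⟩ has order 22; its elements mod 353 are {1, 16, 22, 58, 97, 122, 131, 136, 140, 166, 168, 185, 187, 213, 217, 222, 231, 256, 295, 331, 337, 352}.
185 is in this set.

yes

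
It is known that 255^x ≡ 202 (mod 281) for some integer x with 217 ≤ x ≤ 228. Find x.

220

Compute 255^217 mod 281 = 214, then multiply by 255 repeatedly:
  255^217=214  255^218=56  255^219=230  255^220=202
Found 202 at exponent 220.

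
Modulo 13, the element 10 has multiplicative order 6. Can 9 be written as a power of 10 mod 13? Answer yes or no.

yes

9 ∈ ⟨10⟩ iff 9^6 ≡ 1 (mod 13), since |⟨10⟩| = 6.
9^6 mod 13 = 1.
Since 1 = 1, 9 lies in the subgroup.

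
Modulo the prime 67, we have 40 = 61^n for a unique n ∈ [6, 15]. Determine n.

12

Compute 61^6 mod 67 = 24, then multiply by 61 repeatedly:
  61^6=24  61^7=57  61^8=60  61^9=42  61^10=16
  61^11=38  61^12=40
Found 40 at exponent 12.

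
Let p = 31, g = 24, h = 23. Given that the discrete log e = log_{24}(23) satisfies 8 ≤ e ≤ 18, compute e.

Compute 24^8 mod 31 = 10, then multiply by 24 repeatedly:
  24^8=10  24^9=23
Found 23 at exponent 9.

9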